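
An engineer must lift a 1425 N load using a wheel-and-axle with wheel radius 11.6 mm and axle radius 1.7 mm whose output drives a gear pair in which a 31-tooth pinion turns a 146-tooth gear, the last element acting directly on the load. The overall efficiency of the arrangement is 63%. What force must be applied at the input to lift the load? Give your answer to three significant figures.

70.4 N

Wheel-and-axle MA = R/r = 11.6/1.7 = 6.8235.
Gear pair MA = 146/31 = 4.7097.
Combined ideal MA = 6.8235 × 4.7097 = 32.137.
Actual MA = 32.137 × 0.63 = 20.246.
Effort = load / actual MA = 1425 / 20.246 = 70.384 N.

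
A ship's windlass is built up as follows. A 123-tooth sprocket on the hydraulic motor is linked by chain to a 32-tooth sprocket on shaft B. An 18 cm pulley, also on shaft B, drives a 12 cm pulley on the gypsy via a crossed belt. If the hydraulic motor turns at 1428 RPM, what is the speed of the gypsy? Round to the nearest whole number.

8233 RPM

chain 32/123 = 0.26016 → 1428/0.26016 = 5488.9 RPM
belt 12/18 = 0.66667 → 5488.9/0.66667 = 8233.3 RPM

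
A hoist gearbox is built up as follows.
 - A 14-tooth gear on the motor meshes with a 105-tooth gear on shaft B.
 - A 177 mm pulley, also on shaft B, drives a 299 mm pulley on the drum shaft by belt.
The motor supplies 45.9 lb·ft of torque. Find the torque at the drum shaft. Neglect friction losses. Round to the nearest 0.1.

After the gear mesh (105/14): 45.9 × 7.5 = 344.25 lb·ft
After the belt (299/177): 344.25 × 1.6893 = 581.53 lb·ft

581.5 lb·ft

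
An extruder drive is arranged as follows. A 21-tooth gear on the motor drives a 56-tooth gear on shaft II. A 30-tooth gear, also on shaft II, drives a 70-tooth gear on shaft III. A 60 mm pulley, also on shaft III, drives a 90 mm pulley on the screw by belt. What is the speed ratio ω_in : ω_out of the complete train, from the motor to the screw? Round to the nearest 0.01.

Each stage contributes driven/driver: gear mesh 56/21 = 2.6667, gear mesh 70/30 = 2.3333, belt 90/60 = 1.5.
Overall: 2.6667 × 2.3333 × 1.5 = 9.3333.

9.33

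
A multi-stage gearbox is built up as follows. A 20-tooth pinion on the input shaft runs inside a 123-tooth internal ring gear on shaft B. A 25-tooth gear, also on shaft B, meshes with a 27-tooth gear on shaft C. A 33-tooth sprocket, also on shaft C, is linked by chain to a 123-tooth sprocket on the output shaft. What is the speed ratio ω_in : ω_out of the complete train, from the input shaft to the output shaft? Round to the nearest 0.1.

24.8

Each stage contributes driven/driver: internal gear 123/20 = 6.15, gear mesh 27/25 = 1.08, chain 123/33 = 3.7273.
Overall: 6.15 × 1.08 × 3.7273 = 24.757.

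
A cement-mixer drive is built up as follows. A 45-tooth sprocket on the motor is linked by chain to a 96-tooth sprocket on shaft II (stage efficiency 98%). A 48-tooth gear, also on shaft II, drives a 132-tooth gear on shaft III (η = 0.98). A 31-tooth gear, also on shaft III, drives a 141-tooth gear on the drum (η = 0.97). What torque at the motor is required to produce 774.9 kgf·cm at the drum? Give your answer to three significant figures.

31.2 kgf·cm

Overall ratio R = 2.1333 × 2.75 × 4.5484 = 26.684; overall efficiency η = 0.98 × 0.98 × 0.97 = 0.9316.
Input torque = output torque / (R × η) = 774.9 / (26.684 × 0.9316) = 31.173 kgf·cm.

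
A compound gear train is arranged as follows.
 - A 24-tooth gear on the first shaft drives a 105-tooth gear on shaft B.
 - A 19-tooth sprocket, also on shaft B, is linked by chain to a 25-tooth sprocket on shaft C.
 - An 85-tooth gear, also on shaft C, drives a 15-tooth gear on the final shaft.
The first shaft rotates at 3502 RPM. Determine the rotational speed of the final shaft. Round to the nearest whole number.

gear mesh 105/24 = 4.375 → 3502/4.375 = 800.46 RPM
chain 25/19 = 1.3158 → 800.46/1.3158 = 608.35 RPM
gear mesh 15/85 = 0.17647 → 608.35/0.17647 = 3447.3 RPM

3447 RPM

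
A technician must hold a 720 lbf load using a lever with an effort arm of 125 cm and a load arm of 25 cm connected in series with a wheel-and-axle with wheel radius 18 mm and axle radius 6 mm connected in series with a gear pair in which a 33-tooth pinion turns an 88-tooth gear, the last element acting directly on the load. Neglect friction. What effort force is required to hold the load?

Lever MA = effort arm / load arm = 125/25 = 5.
Wheel-and-axle MA = R/r = 18/6 = 3.
Gear pair MA = 88/33 = 2.6667.
Combined ideal MA = 5 × 3 × 2.6667 = 40.
Effort = load / MA = 720 / 40 = 18 lbf.

18 lbf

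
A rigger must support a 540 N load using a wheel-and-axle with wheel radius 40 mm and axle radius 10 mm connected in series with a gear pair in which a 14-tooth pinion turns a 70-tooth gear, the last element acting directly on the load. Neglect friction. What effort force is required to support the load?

27 N

Wheel-and-axle MA = R/r = 40/10 = 4.
Gear pair MA = 70/14 = 5.
Combined ideal MA = 4 × 5 = 20.
Effort = load / MA = 540 / 20 = 27 N.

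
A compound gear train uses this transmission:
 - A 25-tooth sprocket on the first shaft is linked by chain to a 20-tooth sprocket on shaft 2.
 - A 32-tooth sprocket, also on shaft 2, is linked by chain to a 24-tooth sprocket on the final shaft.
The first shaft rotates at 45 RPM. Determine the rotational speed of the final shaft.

75 RPM

chain 20/25 = 0.8 → 45/0.8 = 56.25 RPM
chain 24/32 = 0.75 → 56.25/0.75 = 75 RPM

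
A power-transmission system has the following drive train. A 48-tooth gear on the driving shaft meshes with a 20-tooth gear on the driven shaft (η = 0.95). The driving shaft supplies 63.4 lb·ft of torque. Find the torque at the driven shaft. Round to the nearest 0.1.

25.1 lb·ft

gear mesh 20/48 = 0.41667 → τ = 63.4·0.41667·0.95 = 25.096 lb·ft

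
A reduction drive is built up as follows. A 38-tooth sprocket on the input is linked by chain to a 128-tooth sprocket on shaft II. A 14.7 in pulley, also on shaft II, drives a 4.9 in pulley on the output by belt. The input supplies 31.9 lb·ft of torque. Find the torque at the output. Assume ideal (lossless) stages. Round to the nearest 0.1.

35.8 lb·ft

chain 128/38 = 3.3684 → τ = 31.9·3.3684 = 107.45 lb·ft
belt 4.9/14.7 = 0.33333 → τ = 107.45·0.33333 = 35.818 lb·ft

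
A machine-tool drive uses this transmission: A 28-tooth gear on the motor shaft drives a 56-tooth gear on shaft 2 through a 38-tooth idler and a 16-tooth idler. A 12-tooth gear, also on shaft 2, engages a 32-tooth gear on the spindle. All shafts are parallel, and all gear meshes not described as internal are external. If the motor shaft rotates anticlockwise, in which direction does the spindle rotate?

anticlockwise

the motor shaft → shaft 2: driver → idler → idler → driven is 3 external meshes, 3 reversals → CW.
shaft 2 → the spindle: external mesh, 1 reversal → CCW.
4 reversals in total — an even number — so the spindle turns the same way as the motor shaft.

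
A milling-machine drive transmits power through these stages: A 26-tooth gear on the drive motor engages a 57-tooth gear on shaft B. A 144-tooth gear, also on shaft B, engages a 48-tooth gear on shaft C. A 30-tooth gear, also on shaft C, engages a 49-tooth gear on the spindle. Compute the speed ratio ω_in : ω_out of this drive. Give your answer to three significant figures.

Each stage contributes driven/driver: gear mesh 57/26 = 2.1923, gear mesh 48/144 = 0.33333, gear mesh 49/30 = 1.6333.
Overall: 2.1923 × 0.33333 × 1.6333 = 1.1936.

1.19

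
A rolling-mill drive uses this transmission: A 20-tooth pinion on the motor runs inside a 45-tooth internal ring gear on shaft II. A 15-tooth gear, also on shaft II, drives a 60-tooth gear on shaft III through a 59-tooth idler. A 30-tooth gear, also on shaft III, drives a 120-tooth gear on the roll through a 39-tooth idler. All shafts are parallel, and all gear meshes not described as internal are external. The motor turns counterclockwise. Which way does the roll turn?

counterclockwise

the motor → shaft II: internal mesh, same direction → CCW.
shaft II → shaft III: driver → idler → driven is 2 external meshes, 2 reversals → CCW.
shaft III → the roll: driver → idler → driven is 2 external meshes, 2 reversals → CCW.
4 reversals in total — an even number — so the roll turns the same way as the motor.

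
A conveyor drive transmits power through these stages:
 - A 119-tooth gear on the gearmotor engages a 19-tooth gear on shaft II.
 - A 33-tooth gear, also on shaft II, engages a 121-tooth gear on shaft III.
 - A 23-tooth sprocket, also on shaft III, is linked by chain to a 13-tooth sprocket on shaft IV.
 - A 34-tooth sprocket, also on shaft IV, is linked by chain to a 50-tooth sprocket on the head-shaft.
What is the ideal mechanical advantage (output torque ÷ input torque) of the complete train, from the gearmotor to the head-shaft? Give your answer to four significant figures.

0.4866

Each stage contributes driven/driver: gear mesh 19/119 = 0.15966, gear mesh 121/33 = 3.6667, chain 13/23 = 0.56522, chain 50/34 = 1.4706.
Overall: 0.15966 × 3.6667 × 0.56522 × 1.4706 = 0.48661.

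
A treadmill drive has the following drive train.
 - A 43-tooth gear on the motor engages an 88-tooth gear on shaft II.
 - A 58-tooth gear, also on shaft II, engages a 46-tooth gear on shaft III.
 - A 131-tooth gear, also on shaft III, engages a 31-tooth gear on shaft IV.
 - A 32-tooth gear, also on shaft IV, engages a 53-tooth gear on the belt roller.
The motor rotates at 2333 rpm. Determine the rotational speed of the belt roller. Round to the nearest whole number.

gear mesh 88/43 = 2.0465 → 2333/2.0465 = 1140 rpm
gear mesh 46/58 = 0.7931 → 1140/0.7931 = 1437.4 rpm
gear mesh 31/131 = 0.23664 → 1437.4/0.23664 = 6074.1 rpm
gear mesh 53/32 = 1.6562 → 6074.1/1.6562 = 3667.4 rpm

3667 rpm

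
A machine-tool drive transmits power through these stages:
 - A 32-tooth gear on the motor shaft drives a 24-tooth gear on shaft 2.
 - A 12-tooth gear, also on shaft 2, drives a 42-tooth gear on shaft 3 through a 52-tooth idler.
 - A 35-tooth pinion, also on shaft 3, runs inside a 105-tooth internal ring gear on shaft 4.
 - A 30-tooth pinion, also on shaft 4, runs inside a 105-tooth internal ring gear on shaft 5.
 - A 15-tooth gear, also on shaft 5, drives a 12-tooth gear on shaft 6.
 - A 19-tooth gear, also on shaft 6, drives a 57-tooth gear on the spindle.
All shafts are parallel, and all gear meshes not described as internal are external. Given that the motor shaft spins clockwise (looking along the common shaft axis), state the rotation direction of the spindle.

the motor shaft → shaft 2: external mesh, 1 reversal → CCW.
shaft 2 → shaft 3: driver → idler → driven is 2 external meshes, 2 reversals → CCW.
shaft 3 → shaft 4: internal mesh, same direction → CCW.
shaft 4 → shaft 5: internal mesh, same direction → CCW.
shaft 5 → shaft 6: external mesh, 1 reversal → CW.
shaft 6 → the spindle: external mesh, 1 reversal → CCW.
5 reversals in total — an odd number — so the spindle turns opposite to the motor shaft.

counterclockwise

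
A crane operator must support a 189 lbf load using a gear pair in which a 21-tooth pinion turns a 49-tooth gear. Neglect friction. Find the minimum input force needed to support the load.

81 lbf

Gear pair MA = 49/21 = 2.3333.
Effort = load / MA = 189 / 2.3333 = 81 lbf.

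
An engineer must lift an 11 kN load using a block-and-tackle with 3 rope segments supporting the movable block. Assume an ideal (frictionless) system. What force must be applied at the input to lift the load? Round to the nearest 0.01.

Block-and-tackle MA = number of supporting rope parts = 3.
Effort = load / MA = 11 / 3 = 3.6667 kN.

3.67 kN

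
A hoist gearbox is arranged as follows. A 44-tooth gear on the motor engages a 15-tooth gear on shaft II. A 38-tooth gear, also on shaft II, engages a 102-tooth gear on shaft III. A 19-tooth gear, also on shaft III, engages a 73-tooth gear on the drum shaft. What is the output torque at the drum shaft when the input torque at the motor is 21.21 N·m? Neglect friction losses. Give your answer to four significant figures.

gear mesh 15/44 = 0.34091 → τ = 21.21·0.34091 = 7.2307 N·m
gear mesh 102/38 = 2.6842 → τ = 7.2307·2.6842 = 19.409 N·m
gear mesh 73/19 = 3.8421 → τ = 19.409·3.8421 = 74.57 N·m

74.57 N·m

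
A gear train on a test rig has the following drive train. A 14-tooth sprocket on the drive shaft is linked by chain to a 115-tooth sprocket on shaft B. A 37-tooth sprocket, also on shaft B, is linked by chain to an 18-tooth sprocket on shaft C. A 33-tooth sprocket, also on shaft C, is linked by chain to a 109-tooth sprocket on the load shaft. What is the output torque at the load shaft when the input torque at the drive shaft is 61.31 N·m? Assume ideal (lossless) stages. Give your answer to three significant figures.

809 N·m

After the chain (115/14): 61.31 × 8.2143 = 503.62 N·m
After the chain (18/37): 503.62 × 0.48649 = 245 N·m
After the chain (109/33): 245 × 3.303 = 809.25 N·m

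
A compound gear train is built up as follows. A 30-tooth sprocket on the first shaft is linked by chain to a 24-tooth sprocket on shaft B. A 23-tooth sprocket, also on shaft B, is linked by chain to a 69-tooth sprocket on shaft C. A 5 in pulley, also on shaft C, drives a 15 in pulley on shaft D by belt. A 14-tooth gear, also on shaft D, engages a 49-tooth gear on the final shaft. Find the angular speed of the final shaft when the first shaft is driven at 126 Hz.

Chain: ratio = 24/30 = 0.8, so shaft B turns at 126 / 0.8 = 157.5 Hz.
Chain: ratio = 69/23 = 3, so shaft C turns at 157.5 / 3 = 52.5 Hz.
Belt: ratio = 15/5 = 3, so shaft D turns at 52.5 / 3 = 17.5 Hz.
Gear mesh: ratio = 49/14 = 3.5, so the final shaft turns at 17.5 / 3.5 = 5 Hz.

5 Hz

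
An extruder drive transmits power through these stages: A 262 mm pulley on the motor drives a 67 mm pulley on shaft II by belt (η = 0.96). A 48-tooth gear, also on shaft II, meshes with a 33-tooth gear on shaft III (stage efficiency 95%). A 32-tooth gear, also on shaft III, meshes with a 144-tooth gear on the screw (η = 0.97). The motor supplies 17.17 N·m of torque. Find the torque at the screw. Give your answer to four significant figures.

12.02 N·m

belt 67/262 = 0.25573 → τ = 17.17·0.25573·0.96 = 4.2152 N·m
gear mesh 33/48 = 0.6875 → τ = 4.2152·0.6875·0.95 = 2.753 N·m
gear mesh 144/32 = 4.5 → τ = 2.753·4.5·0.97 = 12.017 N·m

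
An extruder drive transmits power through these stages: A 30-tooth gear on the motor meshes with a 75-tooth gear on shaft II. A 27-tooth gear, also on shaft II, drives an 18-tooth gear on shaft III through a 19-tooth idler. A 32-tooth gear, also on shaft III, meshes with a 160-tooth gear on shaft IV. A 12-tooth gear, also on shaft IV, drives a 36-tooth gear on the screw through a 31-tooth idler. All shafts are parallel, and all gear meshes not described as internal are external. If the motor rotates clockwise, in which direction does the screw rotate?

the motor → shaft II: external mesh, 1 reversal → CCW.
shaft II → shaft III: driver → idler → driven is 2 external meshes, 2 reversals → CCW.
shaft III → shaft IV: external mesh, 1 reversal → CW.
shaft IV → the screw: driver → idler → driven is 2 external meshes, 2 reversals → CW.
6 reversals in total — an even number — so the screw turns the same way as the motor.

clockwise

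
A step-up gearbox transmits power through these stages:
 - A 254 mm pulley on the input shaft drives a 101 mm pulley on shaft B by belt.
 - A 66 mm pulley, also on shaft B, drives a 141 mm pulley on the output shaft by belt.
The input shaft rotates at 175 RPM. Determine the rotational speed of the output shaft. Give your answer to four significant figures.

Belt: ratio = 101/254 = 0.39764, so shaft B turns at 175 / 0.39764 = 440.1 RPM.
Belt: ratio = 141/66 = 2.1364, so the output shaft turns at 440.1 / 2.1364 = 206 RPM.

206.0 RPM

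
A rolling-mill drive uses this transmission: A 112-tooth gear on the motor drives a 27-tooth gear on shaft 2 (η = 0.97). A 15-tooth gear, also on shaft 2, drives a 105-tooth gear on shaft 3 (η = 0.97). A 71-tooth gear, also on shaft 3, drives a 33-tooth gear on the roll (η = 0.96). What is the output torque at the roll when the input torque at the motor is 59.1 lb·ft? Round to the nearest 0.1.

41.9 lb·ft

gear mesh 27/112 = 0.24107 → τ = 59.1·0.24107·0.97 = 13.82 lb·ft
gear mesh 105/15 = 7 → τ = 13.82·7·0.97 = 93.837 lb·ft
gear mesh 33/71 = 0.46479 → τ = 93.837·0.46479·0.96 = 41.87 lb·ft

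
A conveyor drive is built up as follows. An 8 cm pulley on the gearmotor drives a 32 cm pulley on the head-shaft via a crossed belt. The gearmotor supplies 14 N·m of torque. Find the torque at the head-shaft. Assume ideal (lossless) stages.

After the belt (32/8): 14 × 4 = 56 N·m

56 N·m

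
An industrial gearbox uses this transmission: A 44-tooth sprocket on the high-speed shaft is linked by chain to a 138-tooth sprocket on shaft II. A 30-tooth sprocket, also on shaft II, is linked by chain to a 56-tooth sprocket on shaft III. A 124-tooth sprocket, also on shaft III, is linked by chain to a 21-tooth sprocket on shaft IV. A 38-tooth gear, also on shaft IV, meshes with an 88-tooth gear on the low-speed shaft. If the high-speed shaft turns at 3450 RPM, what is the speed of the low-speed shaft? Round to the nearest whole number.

1503 RPM

the high-speed shaft → shaft II (chain, 138/44): 3450 ÷ 3.1364 = 1100 RPM
shaft II → shaft III (chain, 56/30): 1100 ÷ 1.8667 = 589.29 RPM
shaft III → shaft IV (chain, 21/124): 589.29 ÷ 0.16935 = 3479.6 RPM
shaft IV → the low-speed shaft (gear mesh, 88/38): 3479.6 ÷ 2.3158 = 1502.6 RPM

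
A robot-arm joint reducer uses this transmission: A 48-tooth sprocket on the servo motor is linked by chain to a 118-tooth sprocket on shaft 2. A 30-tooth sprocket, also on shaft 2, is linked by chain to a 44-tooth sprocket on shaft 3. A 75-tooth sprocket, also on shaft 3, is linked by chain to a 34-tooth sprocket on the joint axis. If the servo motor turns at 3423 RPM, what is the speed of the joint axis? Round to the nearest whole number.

2094 RPM

Chain: ratio = 118/48 = 2.4583, so shaft 2 turns at 3423 / 2.4583 = 1392.4 RPM.
Chain: ratio = 44/30 = 1.4667, so shaft 3 turns at 1392.4 / 1.4667 = 949.37 RPM.
Chain: ratio = 34/75 = 0.45333, so the joint axis turns at 949.37 / 0.45333 = 2094.2 RPM.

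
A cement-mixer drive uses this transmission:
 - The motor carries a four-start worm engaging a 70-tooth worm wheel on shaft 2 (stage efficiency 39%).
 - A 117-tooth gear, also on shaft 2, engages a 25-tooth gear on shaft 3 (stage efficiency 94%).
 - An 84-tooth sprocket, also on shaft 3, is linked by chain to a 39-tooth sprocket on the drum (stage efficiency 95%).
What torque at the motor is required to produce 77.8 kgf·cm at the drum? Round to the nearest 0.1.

128.7 kgf·cm

Overall ratio R = 17.5 × 0.21368 × 0.46429 = 1.7361; overall efficiency η = 0.39 × 0.94 × 0.95 = 0.3483.
Input torque = output torque / (R × η) = 77.8 / (1.7361 × 0.3483) = 128.67 kgf·cm.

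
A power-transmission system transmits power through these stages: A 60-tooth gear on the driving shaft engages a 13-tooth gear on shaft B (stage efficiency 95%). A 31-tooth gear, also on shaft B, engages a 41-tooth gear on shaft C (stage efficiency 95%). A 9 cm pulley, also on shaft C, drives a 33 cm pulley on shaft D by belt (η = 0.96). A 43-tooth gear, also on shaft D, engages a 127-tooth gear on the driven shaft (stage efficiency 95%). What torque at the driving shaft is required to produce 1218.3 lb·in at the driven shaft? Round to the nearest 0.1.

Overall ratio R = 0.21667 × 1.3226 × 3.6667 × 2.9535 = 3.1033; overall efficiency η = 0.95 × 0.95 × 0.96 × 0.95 = 0.8231.
Input torque = output torque / (R × η) = 1218.3 / (3.1033 × 0.8231) = 476.97 lb·in.

477.0 lb·in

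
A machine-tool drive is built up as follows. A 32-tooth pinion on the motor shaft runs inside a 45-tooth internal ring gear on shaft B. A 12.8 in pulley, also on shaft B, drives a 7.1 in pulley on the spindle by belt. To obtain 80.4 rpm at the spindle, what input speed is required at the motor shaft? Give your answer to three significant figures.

Overall ratio R = 1.4062 × 0.55469 = 0.78003.
Required input speed = output speed × R = 80.4 × 0.78003 = 62.714 rpm.

62.7 rpm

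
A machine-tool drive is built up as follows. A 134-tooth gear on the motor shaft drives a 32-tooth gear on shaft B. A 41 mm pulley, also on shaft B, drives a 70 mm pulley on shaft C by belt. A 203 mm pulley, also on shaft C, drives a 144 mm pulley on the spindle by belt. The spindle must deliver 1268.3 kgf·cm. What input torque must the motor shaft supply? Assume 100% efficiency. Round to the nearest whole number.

Overall ratio R = 0.23881 × 1.7073 × 0.70936 = 0.28922.
Input torque = output torque / R = 1268.3 / 0.28922 = 4385.3 kgf·cm.

4385 kgf·cm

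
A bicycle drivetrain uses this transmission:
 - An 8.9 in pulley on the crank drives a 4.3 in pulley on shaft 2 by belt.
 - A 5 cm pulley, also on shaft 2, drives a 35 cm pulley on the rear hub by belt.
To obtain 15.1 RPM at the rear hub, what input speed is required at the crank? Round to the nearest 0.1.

51.1 RPM

Overall ratio R = 0.48315 × 7 = 3.382.
Required input speed = output speed × R = 15.1 × 3.382 = 51.069 RPM.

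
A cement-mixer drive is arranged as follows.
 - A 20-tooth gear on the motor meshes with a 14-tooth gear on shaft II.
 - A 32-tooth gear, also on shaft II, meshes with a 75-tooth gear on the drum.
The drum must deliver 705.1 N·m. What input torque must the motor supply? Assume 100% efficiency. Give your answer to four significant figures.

Overall ratio R = 0.7 × 2.3438 = 1.6406.
Input torque = output torque / R = 705.1 / 1.6406 = 429.78 N·m.

429.8 N·m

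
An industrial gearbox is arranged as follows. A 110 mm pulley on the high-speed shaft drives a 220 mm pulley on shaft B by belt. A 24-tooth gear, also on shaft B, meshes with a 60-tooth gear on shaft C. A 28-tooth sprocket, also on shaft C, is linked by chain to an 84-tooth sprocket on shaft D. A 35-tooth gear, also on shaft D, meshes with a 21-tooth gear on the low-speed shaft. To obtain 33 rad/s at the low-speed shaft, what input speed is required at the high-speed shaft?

297 rad/s

Overall ratio R = 2 × 2.5 × 3 × 0.6 = 9.
Required input speed = output speed × R = 33 × 9 = 297 rad/s.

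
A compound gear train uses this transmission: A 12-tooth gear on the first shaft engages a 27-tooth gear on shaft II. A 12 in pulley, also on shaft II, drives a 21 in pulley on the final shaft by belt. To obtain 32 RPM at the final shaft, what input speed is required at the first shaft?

Overall ratio R = 2.25 × 1.75 = 3.9375.
Required input speed = output speed × R = 32 × 3.9375 = 126 RPM.

126 RPM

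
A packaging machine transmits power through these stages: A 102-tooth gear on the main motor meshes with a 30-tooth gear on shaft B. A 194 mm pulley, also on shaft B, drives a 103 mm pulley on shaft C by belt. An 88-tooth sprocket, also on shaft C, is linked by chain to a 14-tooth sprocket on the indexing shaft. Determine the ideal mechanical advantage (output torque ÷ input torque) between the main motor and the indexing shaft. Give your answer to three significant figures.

Each stage contributes driven/driver: gear mesh 30/102 = 0.29412, belt 103/194 = 0.53093, chain 14/88 = 0.15909.
Overall: 0.29412 × 0.53093 × 0.15909 = 0.024843.

0.0248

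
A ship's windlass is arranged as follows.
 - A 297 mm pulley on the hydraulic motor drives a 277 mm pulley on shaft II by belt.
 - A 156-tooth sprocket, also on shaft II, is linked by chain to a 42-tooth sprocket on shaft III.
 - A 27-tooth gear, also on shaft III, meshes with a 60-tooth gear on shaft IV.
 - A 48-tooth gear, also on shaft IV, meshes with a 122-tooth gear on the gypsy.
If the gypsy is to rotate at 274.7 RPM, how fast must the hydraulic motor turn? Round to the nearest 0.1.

Overall ratio R = 0.93266 × 0.26923 × 2.2222 × 2.5417 = 1.4183.
Required input speed = output speed × R = 274.7 × 1.4183 = 389.59 RPM.

389.6 RPM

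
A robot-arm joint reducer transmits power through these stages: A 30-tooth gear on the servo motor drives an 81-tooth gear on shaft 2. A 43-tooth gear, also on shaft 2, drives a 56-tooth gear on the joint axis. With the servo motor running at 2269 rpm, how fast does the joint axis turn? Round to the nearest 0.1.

645.3 rpm

gear mesh 81/30 = 2.7 → 2269/2.7 = 840.37 rpm
gear mesh 56/43 = 1.3023 → 840.37/1.3023 = 645.28 rpm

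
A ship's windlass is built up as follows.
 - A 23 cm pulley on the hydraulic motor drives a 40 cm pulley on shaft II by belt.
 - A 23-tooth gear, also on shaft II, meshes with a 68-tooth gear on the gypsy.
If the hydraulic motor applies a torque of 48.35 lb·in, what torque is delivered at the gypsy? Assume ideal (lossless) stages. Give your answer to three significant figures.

249 lb·in

Belt: ratio = 40/23 = 1.7391; torque at shaft II = 48.35 × 1.7391 = 84.087 lb·in.
Gear mesh: ratio = 68/23 = 2.9565; torque at the gypsy = 84.087 × 2.9565 = 248.6 lb·in.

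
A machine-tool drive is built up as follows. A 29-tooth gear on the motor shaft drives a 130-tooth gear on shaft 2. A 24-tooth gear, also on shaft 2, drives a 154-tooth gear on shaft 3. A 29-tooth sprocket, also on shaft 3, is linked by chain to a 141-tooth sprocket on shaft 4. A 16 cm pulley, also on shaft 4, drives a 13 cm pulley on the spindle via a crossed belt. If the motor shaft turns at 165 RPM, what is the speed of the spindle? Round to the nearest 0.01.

1.45 RPM

Gear mesh: ratio = 130/29 = 4.4828, so shaft 2 turns at 165 / 4.4828 = 36.808 RPM.
Gear mesh: ratio = 154/24 = 6.4167, so shaft 3 turns at 36.808 / 6.4167 = 5.7363 RPM.
Chain: ratio = 141/29 = 4.8621, so shaft 4 turns at 5.7363 / 4.8621 = 1.1798 RPM.
Belt: ratio = 13/16 = 0.8125, so the spindle turns at 1.1798 / 0.8125 = 1.4521 RPM.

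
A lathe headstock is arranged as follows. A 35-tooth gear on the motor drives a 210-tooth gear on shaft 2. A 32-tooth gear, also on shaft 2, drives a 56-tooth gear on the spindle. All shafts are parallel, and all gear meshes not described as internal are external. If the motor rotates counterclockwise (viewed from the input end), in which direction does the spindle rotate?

counterclockwise

the motor → shaft 2: external mesh, 1 reversal → CW.
shaft 2 → the spindle: external mesh, 1 reversal → CCW.
2 reversals in total — an even number — so the spindle turns the same way as the motor.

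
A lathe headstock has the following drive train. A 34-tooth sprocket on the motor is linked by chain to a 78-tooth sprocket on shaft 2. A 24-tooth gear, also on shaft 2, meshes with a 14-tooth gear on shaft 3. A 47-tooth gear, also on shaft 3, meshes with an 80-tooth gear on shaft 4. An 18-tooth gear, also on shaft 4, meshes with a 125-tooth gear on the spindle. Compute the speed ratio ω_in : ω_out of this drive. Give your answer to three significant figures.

15.8

Each stage contributes driven/driver: chain 78/34 = 2.2941, gear mesh 14/24 = 0.58333, gear mesh 80/47 = 1.7021, gear mesh 125/18 = 6.9444.
Overall: 2.2941 × 0.58333 × 1.7021 × 6.9444 = 15.818.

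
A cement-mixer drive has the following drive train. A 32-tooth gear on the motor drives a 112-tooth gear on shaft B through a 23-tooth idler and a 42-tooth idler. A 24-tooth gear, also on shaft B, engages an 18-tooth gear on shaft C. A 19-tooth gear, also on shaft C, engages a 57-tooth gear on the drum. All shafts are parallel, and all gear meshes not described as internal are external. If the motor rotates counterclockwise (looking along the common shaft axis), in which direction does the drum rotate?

the motor → shaft B: driver → idler → idler → driven is 3 external meshes, 3 reversals → CW.
shaft B → shaft C: external mesh, 1 reversal → CCW.
shaft C → the drum: external mesh, 1 reversal → CW.
5 reversals in total — an odd number — so the drum turns opposite to the motor.

clockwise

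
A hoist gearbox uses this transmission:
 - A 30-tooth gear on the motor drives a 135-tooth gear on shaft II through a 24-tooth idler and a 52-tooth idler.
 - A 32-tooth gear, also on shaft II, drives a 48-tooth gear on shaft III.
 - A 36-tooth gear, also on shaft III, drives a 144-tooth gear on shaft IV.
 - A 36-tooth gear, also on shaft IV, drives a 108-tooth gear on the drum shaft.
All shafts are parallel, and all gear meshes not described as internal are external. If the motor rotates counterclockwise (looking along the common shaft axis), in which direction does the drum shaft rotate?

counterclockwise

the motor → shaft II: driver → idler → idler → driven is 3 external meshes, 3 reversals → CW.
shaft II → shaft III: external mesh, 1 reversal → CCW.
shaft III → shaft IV: external mesh, 1 reversal → CW.
shaft IV → the drum shaft: external mesh, 1 reversal → CCW.
6 reversals in total — an even number — so the drum shaft turns the same way as the motor.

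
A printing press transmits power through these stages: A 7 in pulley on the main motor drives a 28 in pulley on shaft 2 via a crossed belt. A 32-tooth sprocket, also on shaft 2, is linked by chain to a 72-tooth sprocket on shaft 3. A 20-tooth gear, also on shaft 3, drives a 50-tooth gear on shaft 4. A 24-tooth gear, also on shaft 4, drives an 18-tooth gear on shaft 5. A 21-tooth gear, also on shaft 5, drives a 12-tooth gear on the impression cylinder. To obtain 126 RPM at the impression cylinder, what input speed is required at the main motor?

Overall ratio R = 4 × 2.25 × 2.5 × 0.75 × 0.57143 = 9.6429.
Required input speed = output speed × R = 126 × 9.6429 = 1215 RPM.

1215 RPM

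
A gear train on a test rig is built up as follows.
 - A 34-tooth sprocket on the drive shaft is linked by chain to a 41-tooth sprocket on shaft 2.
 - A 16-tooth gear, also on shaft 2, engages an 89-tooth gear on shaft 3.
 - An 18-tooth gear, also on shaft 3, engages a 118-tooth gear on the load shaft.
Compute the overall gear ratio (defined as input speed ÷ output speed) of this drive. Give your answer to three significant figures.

Each stage contributes driven/driver: chain 41/34 = 1.2059, gear mesh 89/16 = 5.5625, gear mesh 118/18 = 6.5556.
Overall: 1.2059 × 5.5625 × 6.5556 = 43.973.

44.0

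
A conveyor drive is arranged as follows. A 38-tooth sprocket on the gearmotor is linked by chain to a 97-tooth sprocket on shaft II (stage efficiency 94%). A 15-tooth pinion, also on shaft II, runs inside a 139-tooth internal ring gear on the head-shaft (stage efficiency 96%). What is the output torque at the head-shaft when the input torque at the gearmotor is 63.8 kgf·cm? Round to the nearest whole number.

1362 kgf·cm

After the chain (97/38): 63.8 × 2.5526 × 0.94 = 153.09 kgf·cm
After the internal gear (139/15): 153.09 × 9.2667 × 0.96 = 1361.9 kgf·cm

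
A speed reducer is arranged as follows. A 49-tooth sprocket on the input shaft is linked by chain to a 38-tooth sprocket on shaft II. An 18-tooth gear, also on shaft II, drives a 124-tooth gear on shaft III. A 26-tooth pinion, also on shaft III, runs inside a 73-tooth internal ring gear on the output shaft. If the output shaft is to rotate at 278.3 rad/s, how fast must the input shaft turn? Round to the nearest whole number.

4174 rad/s

Overall ratio R = 0.77551 × 6.8889 × 2.8077 = 15.
Required input speed = output speed × R = 278.3 × 15 = 4174.5 rad/s.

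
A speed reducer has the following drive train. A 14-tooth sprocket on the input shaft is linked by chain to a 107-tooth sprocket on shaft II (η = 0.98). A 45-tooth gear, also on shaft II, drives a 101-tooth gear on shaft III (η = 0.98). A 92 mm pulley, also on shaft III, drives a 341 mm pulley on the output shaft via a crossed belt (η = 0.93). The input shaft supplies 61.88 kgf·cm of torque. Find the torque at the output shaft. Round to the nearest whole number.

chain 107/14 = 7.6429 → τ = 61.88·7.6429·0.98 = 463.48 kgf·cm
gear mesh 101/45 = 2.2444 → τ = 463.48·2.2444·0.98 = 1019.5 kgf·cm
belt 341/92 = 3.7065 → τ = 1019.5·3.7065·0.93 = 3514.1 kgf·cm

3514 kgf·cm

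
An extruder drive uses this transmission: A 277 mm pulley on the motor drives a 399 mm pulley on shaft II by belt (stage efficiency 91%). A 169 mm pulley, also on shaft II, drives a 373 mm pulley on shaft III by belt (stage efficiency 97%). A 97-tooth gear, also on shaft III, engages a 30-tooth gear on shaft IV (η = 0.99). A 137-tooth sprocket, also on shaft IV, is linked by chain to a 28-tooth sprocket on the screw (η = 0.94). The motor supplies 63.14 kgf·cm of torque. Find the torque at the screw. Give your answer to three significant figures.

belt 399/277 = 1.4404 → τ = 63.14·1.4404·0.91 = 82.764 kgf·cm
belt 373/169 = 2.2071 → τ = 82.764·2.2071·0.97 = 177.19 kgf·cm
gear mesh 30/97 = 0.30928 → τ = 177.19·0.30928·0.99 = 54.252 kgf·cm
chain 28/137 = 0.20438 → τ = 54.252·0.20438·0.94 = 10.423 kgf·cm

10.4 kgf·cm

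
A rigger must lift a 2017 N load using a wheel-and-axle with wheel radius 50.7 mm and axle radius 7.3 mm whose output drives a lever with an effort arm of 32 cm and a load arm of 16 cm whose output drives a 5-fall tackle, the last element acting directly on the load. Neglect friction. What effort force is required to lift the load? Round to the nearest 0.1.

Wheel-and-axle MA = R/r = 50.7/7.3 = 6.9452.
Lever MA = effort arm / load arm = 32/16 = 2.
Block-and-tackle MA = number of supporting rope parts = 5.
Combined ideal MA = 6.9452 × 2 × 5 = 69.452.
Effort = load / MA = 2017 / 69.452 = 29.042 N.

29.0 N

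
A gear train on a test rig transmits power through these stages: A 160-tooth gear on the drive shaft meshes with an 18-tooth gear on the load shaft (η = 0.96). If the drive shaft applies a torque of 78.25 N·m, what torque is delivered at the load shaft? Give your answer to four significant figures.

8.451 N·m

Gear mesh: ratio = 18/160 = 0.1125; torque at the load shaft = 78.25 × 0.1125 × 0.96 = 8.451 N·m.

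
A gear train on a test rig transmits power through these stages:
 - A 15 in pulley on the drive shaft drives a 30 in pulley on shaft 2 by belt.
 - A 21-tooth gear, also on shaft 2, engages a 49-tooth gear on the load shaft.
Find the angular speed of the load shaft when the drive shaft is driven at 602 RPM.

the drive shaft → shaft 2 (belt, 30/15): 602 ÷ 2 = 301 RPM
shaft 2 → the load shaft (gear mesh, 49/21): 301 ÷ 2.3333 = 129 RPM

129 RPM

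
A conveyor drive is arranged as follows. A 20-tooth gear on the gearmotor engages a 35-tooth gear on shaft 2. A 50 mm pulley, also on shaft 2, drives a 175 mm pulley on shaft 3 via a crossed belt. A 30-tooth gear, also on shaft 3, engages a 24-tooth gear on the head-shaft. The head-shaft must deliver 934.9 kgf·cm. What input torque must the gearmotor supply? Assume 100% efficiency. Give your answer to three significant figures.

191 kgf·cm

Overall ratio R = 1.75 × 3.5 × 0.8 = 4.9.
Input torque = output torque / R = 934.9 / 4.9 = 190.8 kgf·cm.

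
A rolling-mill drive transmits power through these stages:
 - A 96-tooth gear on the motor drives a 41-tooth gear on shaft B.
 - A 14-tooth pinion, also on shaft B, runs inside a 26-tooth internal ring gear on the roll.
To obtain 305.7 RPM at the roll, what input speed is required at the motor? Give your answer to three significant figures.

242 RPM

Overall ratio R = 0.42708 × 1.8571 = 0.79315.
Required input speed = output speed × R = 305.7 × 0.79315 = 242.47 RPM.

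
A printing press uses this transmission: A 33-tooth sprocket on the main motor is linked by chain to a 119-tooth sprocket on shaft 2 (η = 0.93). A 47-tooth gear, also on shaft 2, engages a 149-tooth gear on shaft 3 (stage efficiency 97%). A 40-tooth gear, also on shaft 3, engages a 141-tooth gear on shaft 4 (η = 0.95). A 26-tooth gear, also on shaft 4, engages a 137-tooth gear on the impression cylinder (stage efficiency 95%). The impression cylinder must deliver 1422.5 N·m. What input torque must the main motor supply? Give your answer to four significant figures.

8.229 N·m

Overall ratio R = 3.6061 × 3.1702 × 3.525 × 5.2692 = 212.34; overall efficiency η = 0.93 × 0.97 × 0.95 × 0.95 = 0.8141.
Input torque = output torque / (R × η) = 1422.5 / (212.34 × 0.8141) = 8.2285 N·m.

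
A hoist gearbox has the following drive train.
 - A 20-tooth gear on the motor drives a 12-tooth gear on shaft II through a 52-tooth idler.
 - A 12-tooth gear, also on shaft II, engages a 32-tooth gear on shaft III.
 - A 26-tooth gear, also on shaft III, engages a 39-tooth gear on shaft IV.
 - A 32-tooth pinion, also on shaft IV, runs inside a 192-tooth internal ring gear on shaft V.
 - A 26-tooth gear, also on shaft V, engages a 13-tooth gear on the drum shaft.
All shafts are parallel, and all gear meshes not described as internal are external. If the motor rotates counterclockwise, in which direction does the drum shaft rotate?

the motor → shaft II: driver → idler → driven is 2 external meshes, 2 reversals → CCW.
shaft II → shaft III: external mesh, 1 reversal → CW.
shaft III → shaft IV: external mesh, 1 reversal → CCW.
shaft IV → shaft V: internal mesh, same direction → CCW.
shaft V → the drum shaft: external mesh, 1 reversal → CW.
5 reversals in total — an odd number — so the drum shaft turns opposite to the motor.

clockwise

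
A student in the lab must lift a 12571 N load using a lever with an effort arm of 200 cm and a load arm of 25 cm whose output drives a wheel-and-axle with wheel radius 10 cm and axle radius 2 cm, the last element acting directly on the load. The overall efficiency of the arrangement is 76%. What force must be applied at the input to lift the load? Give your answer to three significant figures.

Lever MA = effort arm / load arm = 200/25 = 8.
Wheel-and-axle MA = R/r = 10/2 = 5.
Combined ideal MA = 8 × 5 = 40.
Actual MA = 40 × 0.76 = 30.4.
Effort = load / actual MA = 12571 / 30.4 = 413.52 N.

414 N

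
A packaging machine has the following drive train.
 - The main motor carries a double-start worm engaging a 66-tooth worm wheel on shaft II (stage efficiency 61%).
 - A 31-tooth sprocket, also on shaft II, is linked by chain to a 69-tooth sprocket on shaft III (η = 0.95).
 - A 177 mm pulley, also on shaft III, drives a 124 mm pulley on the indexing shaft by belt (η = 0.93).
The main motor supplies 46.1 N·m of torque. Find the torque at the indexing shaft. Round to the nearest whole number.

Worm: ratio = 66/2 = 33; torque at shaft II = 46.1 × 33 × 0.61 = 927.99 N·m.
Chain: ratio = 69/31 = 2.2258; torque at shaft III = 927.99 × 2.2258 × 0.95 = 1962.3 N·m.
Belt: ratio = 124/177 = 0.70056; torque at the indexing shaft = 1962.3 × 0.70056 × 0.93 = 1278.5 N·m.

1278 N·m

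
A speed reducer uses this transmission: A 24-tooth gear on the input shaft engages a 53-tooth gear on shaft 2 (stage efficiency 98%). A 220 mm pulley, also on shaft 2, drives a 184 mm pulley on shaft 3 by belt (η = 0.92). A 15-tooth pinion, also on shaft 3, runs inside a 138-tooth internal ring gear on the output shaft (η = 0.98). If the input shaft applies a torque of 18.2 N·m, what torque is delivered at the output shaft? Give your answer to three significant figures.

273 N·m

After the gear mesh (53/24): 18.2 × 2.2083 × 0.98 = 39.388 N·m
After the belt (184/220): 39.388 × 0.83636 × 0.92 = 30.307 N·m
After the internal gear (138/15): 30.307 × 9.2 × 0.98 = 273.25 N·m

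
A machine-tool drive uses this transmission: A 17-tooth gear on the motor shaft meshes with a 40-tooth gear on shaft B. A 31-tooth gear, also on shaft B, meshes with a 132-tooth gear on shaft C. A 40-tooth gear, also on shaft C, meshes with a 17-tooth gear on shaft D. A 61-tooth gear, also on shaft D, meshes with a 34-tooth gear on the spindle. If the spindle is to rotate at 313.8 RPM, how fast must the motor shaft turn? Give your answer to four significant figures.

Overall ratio R = 2.3529 × 4.2581 × 0.425 × 0.55738 = 2.3733.
Required input speed = output speed × R = 313.8 × 2.3733 = 744.76 RPM.

744.8 RPM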